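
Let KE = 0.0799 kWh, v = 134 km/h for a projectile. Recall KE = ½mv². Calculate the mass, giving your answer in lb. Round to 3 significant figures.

915 lb

Solving KE = ½mv² for m: m = 2·KE/v².
KE = 0.0799 kWh = 2.876×10^5 J; v = 134 km/h = 37.22 m/s.
m = 415.2 kg
415.2 kg × (1 lb / 0.4536 kg) = 915.4 lb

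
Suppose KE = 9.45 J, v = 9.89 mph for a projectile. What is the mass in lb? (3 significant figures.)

Solving KE = ½mv² for m: m = 2·KE/v².
KE = 9.45 J; v = 9.89 mph = 4.421 m/s.
m = 0.9669 kg
0.9669 kg × (1 lb / 0.4536 kg) = 2.132 lb

2.13 lb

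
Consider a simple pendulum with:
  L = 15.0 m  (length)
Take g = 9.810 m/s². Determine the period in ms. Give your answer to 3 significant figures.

Directly: T = 2π√(L/g).
L = 15.0 m; g = 9.810 m/s².
T = 7.769 s
7.769 s × (1 ms / 0.001000 s) = 7769 ms

7770 ms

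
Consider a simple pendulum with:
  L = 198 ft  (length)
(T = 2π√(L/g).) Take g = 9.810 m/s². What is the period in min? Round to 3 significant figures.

T is given directly by: T = 2π√(L/g).
L = 198 ft = 60.35 m; g = 9.810 m/s².
T = 15.58 s
15.58 s × (1 min / 60.00 s) = 0.2597 min

0.260 min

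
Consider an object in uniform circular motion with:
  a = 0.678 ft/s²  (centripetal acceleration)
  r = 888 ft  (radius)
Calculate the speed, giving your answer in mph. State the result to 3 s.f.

16.7 mph

Rearranging a = v²/r for v: v = √(a·r).
a = 0.678 ft/s² = 0.2067 m/s²; r = 888 ft = 270.7 m.
v = 7.479 m/s
7.479 m/s × (1 mph / 0.4470 m/s) = 16.73 mph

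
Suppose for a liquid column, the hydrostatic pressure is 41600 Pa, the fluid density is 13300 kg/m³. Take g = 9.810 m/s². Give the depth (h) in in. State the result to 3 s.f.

Solving P = ρ·g·h for h: h = P/(ρ·g).
P = 41600 Pa; ρ = 13300 kg/m³; g = 9.810 m/s².
h = 0.3188 m
0.3188 m × (1 in / 0.02540 m) = 12.55 in

12.6 in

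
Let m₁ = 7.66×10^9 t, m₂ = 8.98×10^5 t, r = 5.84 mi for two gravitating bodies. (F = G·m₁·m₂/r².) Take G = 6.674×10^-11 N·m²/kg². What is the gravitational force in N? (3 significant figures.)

5200 N

Directly: F = Gm₁m₂/r².
m₁ = 7.66×10^9 t = 7.660×10^12 kg; m₂ = 8.98×10^5 t = 8.980×10^8 kg; r = 5.84 mi = 9399 m; G = 6.674×10^-11 N·m²/kg².
F = 5197 N  (the unit combination reduces to kg·m/s² = N)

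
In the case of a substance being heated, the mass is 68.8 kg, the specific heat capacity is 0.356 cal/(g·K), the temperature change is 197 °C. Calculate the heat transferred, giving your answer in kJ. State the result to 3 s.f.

20200 kJ

Directly: Q = mcΔT.
m = 68.8 kg; c = 0.356 cal/(g·K) = 1490 J/(kg·K); ΔT = 197 °C = 197.0 K.
Q = 2.019×10^7 J
2.019×10^7 J × (1 kJ / 1000 J) = 20188 kJ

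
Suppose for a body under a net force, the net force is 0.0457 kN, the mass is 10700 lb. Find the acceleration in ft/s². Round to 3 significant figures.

0.0309 ft/s²

From Newton's second law: a = F/m.
F = 0.0457 kN = 45.70 N; m = 10700 lb = 4853 kg.
a = 0.009416 m/s²
0.009416 m/s² × (1 ft/s² / 0.3048 m/s²) = 0.03089 ft/s²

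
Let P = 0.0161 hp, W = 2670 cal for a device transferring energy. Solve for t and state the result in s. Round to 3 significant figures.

930 s

Rearranging P = W/t for t: t = W/P.
P = 0.0161 hp = 12.01 W; W = 2670 cal = 11171 J.
t = 930.5 s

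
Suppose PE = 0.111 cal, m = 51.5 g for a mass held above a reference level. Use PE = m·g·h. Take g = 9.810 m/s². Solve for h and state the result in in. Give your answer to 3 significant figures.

Solving PE = m·g·h for h: h = PE/(m·g).
PE = 0.111 cal = 0.4644 J; m = 51.5 g = 0.05150 kg; g = 9.810 m/s².
h = 0.9193 m
0.9193 m × (1 in / 0.02540 m) = 36.19 in

36.2 in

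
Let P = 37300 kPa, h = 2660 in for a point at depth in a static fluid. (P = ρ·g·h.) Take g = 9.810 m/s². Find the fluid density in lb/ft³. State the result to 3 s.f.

Solving P = ρ·g·h for ρ: ρ = P/(g·h).
P = 37300 kPa = 3.730×10^7 Pa; h = 2660 in = 67.56 m; g = 9.810 m/s².
ρ = 56276 kg/m³
56276 kg/m³ × (1 lb/ft³ / 16.02 kg/m³) = 3513 lb/ft³

3510 lb/ft³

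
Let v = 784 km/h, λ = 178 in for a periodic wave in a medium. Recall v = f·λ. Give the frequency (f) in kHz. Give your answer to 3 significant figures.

Rearranging: f = v/λ.
v = 784 km/h = 217.8 m/s; λ = 178 in = 4.521 m.
f = 48.17 Hz
48.17 Hz × (1 kHz / 1000 Hz) = 0.04817 kHz

0.0482 kHz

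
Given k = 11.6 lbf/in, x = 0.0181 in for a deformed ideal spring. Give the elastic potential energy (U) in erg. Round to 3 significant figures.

U is given directly by: U = ½kx².
k = 11.6 lbf/in = 2031 N/m; x = 0.0181 in = 4.597×10^-4 m.
U = 2.147×10^-4 J
2.147×10^-4 J × (1 erg / 1.000×10^-7 J) = 2147 erg

2150 erg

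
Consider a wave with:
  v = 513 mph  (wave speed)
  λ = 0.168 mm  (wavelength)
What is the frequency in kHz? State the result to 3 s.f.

1370 kHz

Solving v = f·λ for f: f = v/λ.
v = 513 mph = 229.3 m/s; λ = 0.168 mm = 1.680×10^-4 m.
f = 1.365×10^6 Hz
1.365×10^6 Hz × (1 kHz / 1000 Hz) = 1365 kHz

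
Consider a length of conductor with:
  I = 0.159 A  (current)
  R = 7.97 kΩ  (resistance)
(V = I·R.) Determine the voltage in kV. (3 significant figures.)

1.27 kV

From Ohm's law: V = IR.
I = 0.159 A; R = 7.97 kΩ = 7970 Ω.
V = 1267 V
1267 V × (1 kV / 1000 V) = 1.267 kV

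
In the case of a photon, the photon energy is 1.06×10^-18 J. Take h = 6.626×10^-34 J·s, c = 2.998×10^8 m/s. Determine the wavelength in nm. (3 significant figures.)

Solving E = h·c/λ for λ: λ = hc/E.
E = 1.06×10^-18 J; h = 6.626×10^-34 J·s; c = 2.998×10^8 m/s.
λ = 1.874×10^-7 m
1.874×10^-7 m × (1 nm / 1.000×10^-9 m) = 187.4 nm

187 nm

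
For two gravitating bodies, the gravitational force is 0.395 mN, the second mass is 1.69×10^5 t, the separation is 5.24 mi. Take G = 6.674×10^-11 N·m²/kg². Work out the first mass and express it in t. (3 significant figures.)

Rearranging: m₁ = F·r²/(G·m₂).
F = 0.395 mN = 3.950×10^-4 N; m₂ = 1.69×10^5 t = 1.690×10^8 kg; r = 5.24 mi = 8433 m; G = 6.674×10^-11 N·m²/kg².
m₁ = 2.490×10^6 kg
2.490×10^6 kg × (1 t / 1000 kg) = 2490 t

2490 t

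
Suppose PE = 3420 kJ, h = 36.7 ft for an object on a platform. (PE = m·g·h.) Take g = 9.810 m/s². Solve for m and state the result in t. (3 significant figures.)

Rearranging: m = PE/(g·h).
PE = 3420 kJ = 3.420×10^6 J; h = 36.7 ft = 11.19 m; g = 9.810 m/s².
m = 31166 kg
31166 kg × (1 t / 1000 kg) = 31.17 t

31.2 t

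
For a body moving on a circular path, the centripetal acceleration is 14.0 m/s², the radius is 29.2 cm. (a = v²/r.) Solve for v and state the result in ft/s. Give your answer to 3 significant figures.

6.63 ft/s

Rearranging a = v²/r for v: v = √(a·r).
a = 14.0 m/s²; r = 29.2 cm = 0.2920 m.
v = 2.022 m/s
2.022 m/s × (1 ft/s / 0.3048 m/s) = 6.633 ft/s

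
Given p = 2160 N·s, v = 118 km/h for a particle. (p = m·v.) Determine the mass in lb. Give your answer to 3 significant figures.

145 lb

Rearranging p = m·v for m: m = p/v.
p = 2160 N·s = 2160 kg·m/s; v = 118 km/h = 32.78 m/s.
m = 65.90 kg
65.90 kg × (1 lb / 0.4536 kg) = 145.3 lb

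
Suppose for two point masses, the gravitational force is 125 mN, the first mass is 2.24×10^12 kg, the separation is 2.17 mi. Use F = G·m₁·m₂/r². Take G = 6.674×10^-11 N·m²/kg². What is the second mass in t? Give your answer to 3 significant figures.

10.2 t

From Newton's law of gravitation: m₂ = F·r²/(G·m₁).
F = 125 mN = 0.1250 N; m₁ = 2.24×10^12 kg; r = 2.17 mi = 3492 m; G = 6.674×10^-11 N·m²/kg².
m₂ = 10197 kg
10197 kg × (1 t / 1000 kg) = 10.20 t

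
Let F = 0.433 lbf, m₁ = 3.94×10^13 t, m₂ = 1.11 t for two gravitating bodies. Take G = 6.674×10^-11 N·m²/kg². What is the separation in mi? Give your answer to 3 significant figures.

24.2 mi

Solving F = G·m₁·m₂/r² for r: r = √(G·m₁m₂/F).
F = 0.433 lbf = 1.926 N; m₁ = 3.94×10^13 t = 3.940×10^16 kg; m₂ = 1.11 t = 1110 kg; G = 6.674×10^-11 N·m²/kg².
r = 38928 m
38928 m × (1 mi / 1609 m) = 24.19 mi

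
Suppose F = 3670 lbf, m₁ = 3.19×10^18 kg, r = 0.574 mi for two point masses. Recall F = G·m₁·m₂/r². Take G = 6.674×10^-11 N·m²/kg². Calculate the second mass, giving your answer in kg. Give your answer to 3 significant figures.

Rearranging: m₂ = F·r²/(G·m₁).
F = 3670 lbf = 16325 N; m₁ = 3.19×10^18 kg; r = 0.574 mi = 923.8 m; G = 6.674×10^-11 N·m²/kg².
m₂ = 65.43 kg

65.4 kg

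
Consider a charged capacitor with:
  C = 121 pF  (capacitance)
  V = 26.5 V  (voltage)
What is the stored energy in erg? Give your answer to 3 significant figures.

0.425 erg

Directly: E = ½CV².
C = 121 pF = 1.210×10^-10 F; V = 26.5 V.
E = 4.249×10^-8 J
4.249×10^-8 J × (1 erg / 1.000×10^-7 J) = 0.4249 erg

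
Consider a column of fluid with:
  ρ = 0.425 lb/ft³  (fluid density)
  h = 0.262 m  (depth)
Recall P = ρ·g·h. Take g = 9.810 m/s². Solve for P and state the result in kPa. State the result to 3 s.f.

0.0175 kPa

P is given directly by: P = ρgh.
ρ = 0.425 lb/ft³ = 6.808 kg/m³; h = 0.262 m; g = 9.810 m/s².
P = 17.50 Pa
17.50 Pa × (1 kPa / 1000 Pa) = 0.01750 kPa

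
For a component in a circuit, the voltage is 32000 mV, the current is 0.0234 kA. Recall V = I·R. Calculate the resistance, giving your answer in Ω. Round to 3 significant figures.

1.37 Ω

From Ohm's law: R = V/I.
V = 32000 mV = 32.00 V; I = 0.0234 kA = 23.40 A.
R = 1.368 Ω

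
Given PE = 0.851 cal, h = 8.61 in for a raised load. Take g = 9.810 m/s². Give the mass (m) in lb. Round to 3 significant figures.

Rearranging: m = PE/(g·h).
PE = 0.851 cal = 3.561 J; h = 8.61 in = 0.2187 m; g = 9.810 m/s².
m = 1.660 kg
1.660 kg × (1 lb / 0.4536 kg) = 3.659 lb

3.66 lb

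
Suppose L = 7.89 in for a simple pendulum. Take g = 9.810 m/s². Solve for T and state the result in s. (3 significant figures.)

0.898 s

Directly: T = 2π√(L/g).
L = 7.89 in = 0.2004 m; g = 9.810 m/s².
T = 0.8981 s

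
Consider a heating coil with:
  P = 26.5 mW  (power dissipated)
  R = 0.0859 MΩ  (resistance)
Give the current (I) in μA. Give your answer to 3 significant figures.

Rearranging P = I²R for I: I = √(P/R).
P = 26.5 mW = 0.02650 W; R = 0.0859 MΩ = 85900 Ω.
I = 5.554×10^-4 A
5.554×10^-4 A × (1 μA / 1.000×10^-6 A) = 555.4 μA

555 μA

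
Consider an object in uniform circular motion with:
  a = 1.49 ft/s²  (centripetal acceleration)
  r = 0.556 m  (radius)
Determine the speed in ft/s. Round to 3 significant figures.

Solving a = v²/r for v: v = √(a·r).
a = 1.49 ft/s² = 0.4542 m/s²; r = 0.556 m.
v = 0.5025 m/s
0.5025 m/s × (1 ft/s / 0.3048 m/s) = 1.649 ft/s

1.65 ft/s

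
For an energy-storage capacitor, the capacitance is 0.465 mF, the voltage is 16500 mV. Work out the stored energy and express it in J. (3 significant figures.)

E is given directly by: E = ½CV².
C = 0.465 mF = 4.650×10^-4 F; V = 16500 mV = 16.50 V.
E = 0.06330 J

0.0633 J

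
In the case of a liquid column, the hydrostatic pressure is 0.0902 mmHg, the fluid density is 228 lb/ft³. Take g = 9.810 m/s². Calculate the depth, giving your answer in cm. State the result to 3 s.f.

0.0336 cm

Rearranging: h = P/(ρ·g).
P = 0.0902 mmHg = 12.03 Pa; ρ = 228 lb/ft³ = 3652 kg/m³; g = 9.810 m/s².
h = 3.356×10^-4 m
3.356×10^-4 m × (1 cm / 0.01000 m) = 0.03356 cm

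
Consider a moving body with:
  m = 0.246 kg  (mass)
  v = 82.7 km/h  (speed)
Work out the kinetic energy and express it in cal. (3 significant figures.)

15.5 cal

Directly: KE = ½mv².
m = 0.246 kg; v = 82.7 km/h = 22.97 m/s.
KE = 64.91 J  (the unit combination reduces to kg·m²/s² = J)
64.91 J × (1 cal / 4.184 J) = 15.51 cal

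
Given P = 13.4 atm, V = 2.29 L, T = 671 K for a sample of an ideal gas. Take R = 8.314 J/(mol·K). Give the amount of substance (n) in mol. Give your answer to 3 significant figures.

Rearranging PV = nRT for n: n = PV/(RT).
P = 13.4 atm = 1.358×10^6 Pa; V = 2.29 L = 0.002290 m³; T = 671 K; R = 8.314 J/(mol·K).
n = 0.5573 mol

0.557 mol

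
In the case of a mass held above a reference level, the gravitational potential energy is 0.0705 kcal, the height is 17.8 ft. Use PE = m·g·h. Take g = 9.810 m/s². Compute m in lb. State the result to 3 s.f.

12.2 lb

Rearranging: m = PE/(g·h).
PE = 0.0705 kcal = 295.0 J; h = 17.8 ft = 5.425 m; g = 9.810 m/s².
m = 5.542 kg
5.542 kg × (1 lb / 0.4536 kg) = 12.22 lb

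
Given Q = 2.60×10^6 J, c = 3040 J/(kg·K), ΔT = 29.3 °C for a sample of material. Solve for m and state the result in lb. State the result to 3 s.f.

64.4 lb

Rearranging Q = m·c·ΔT for m: m = Q/(c·ΔT).
Q = 2.60×10^6 J; c = 3040 J/(kg·K); ΔT = 29.3 °C = 29.30 K.
m = 29.19 kg
29.19 kg × (1 lb / 0.4536 kg) = 64.35 lb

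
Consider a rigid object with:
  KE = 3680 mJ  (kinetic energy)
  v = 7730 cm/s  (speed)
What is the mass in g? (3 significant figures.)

Rearranging KE = ½mv² for m: m = 2·KE/v².
KE = 3680 mJ = 3.680 J; v = 7730 cm/s = 77.30 m/s.
m = 0.001232 kg
0.001232 kg × (1 g / 0.001000 kg) = 1.232 g

1.23 g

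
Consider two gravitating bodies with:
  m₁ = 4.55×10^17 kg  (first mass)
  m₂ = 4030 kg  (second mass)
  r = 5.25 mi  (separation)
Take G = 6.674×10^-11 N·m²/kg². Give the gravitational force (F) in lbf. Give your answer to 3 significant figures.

385 lbf

F is given directly by: F = Gm₁m₂/r².
m₁ = 4.55×10^17 kg; m₂ = 4030 kg; r = 5.25 mi = 8449 m; G = 6.674×10^-11 N·m²/kg².
F = 1714 N
1714 N × (1 lbf / 4.448 N) = 385.4 lbf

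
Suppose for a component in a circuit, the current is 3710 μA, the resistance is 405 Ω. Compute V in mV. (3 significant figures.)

From Ohm's law: V = IR.
I = 3710 μA = 0.003710 A; R = 405 Ω.
V = 1.503 V
1.503 V × (1 mV / 0.001000 V) = 1503 mV

1500 mV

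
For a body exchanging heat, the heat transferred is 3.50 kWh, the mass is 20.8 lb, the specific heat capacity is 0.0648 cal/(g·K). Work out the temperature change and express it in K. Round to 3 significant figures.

Solving Q = m·c·ΔT for ΔT: ΔT = Q/(m·c).
Q = 3.50 kWh = 1.260×10^7 J; m = 20.8 lb = 9.435 kg; c = 0.0648 cal/(g·K) = 271.1 J/(kg·K).
ΔT = 4926 K

4930 K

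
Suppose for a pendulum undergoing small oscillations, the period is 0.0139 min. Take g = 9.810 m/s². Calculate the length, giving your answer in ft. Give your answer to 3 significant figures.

0.567 ft

Solving T = 2π√(L/g) for L: L = g·(T/2π)².
T = 0.0139 min = 0.8340 s; g = 9.810 m/s².
L = 0.1728 m
0.1728 m × (1 ft / 0.3048 m) = 0.5671 ft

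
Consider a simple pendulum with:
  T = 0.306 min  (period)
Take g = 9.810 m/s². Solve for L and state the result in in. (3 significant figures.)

Solving T = 2π√(L/g) for L: L = g·(T/2π)².
T = 0.306 min = 18.36 s; g = 9.810 m/s².
L = 83.76 m
83.76 m × (1 in / 0.02540 m) = 3298 in

3300 in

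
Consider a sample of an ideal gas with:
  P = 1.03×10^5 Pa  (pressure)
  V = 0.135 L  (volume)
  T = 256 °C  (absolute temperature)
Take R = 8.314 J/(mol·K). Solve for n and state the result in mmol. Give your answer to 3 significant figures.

From the ideal-gas law: n = PV/(RT).
P = 1.03×10^5 Pa; V = 0.135 L = 1.350×10^-4 m³; T = 256 °C = 529.1 K; R = 8.314 J/(mol·K).
n = 0.003161 mol
0.003161 mol × (1 mmol / 0.001000 mol) = 3.161 mmol

3.16 mmol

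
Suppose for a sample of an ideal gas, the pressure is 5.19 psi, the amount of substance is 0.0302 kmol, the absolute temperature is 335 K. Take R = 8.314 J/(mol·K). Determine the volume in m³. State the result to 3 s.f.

Rearranging PV = nRT for V: V = nRT/P.
P = 5.19 psi = 35784 Pa; n = 0.0302 kmol = 30.20 mol; T = 335 K; R = 8.314 J/(mol·K).
V = 2.351 m³

2.35 m³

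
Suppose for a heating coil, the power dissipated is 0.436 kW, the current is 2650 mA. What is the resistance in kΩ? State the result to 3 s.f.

0.0621 kΩ

Solving P = I²R for R: R = P/I².
P = 0.436 kW = 436.0 W; I = 2650 mA = 2.650 A.
R = 62.09 Ω
62.09 Ω × (1 kΩ / 1000 Ω) = 0.06209 kΩ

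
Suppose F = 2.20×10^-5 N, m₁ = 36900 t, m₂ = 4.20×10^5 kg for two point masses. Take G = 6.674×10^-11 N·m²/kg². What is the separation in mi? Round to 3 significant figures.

4.26 mi

From Newton's law of gravitation: r = √(G·m₁m₂/F).
F = 2.20×10^-5 N; m₁ = 36900 t = 3.690×10^7 kg; m₂ = 4.20×10^5 kg; G = 6.674×10^-11 N·m²/kg².
r = 6857 m
6857 m × (1 mi / 1609 m) = 4.261 mi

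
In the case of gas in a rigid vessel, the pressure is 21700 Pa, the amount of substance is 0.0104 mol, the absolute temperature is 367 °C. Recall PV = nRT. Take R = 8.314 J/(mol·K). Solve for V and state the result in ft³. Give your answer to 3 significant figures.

0.0901 ft³

From the ideal-gas law: V = nRT/P.
P = 21700 Pa; n = 0.0104 mol; T = 367 °C = 640.1 K; R = 8.314 J/(mol·K).
V = 0.002551 m³
0.002551 m³ × (1 ft³ / 0.02832 m³) = 0.09008 ft³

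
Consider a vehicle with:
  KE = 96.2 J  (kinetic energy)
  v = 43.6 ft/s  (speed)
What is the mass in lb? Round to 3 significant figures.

2.40 lb

Rearranging: m = 2·KE/v².
KE = 96.2 J; v = 43.6 ft/s = 13.29 m/s.
m = 1.089 kg
1.089 kg × (1 lb / 0.4536 kg) = 2.402 lb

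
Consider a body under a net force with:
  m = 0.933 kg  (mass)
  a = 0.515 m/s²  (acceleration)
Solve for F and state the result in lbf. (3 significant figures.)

0.108 lbf

Directly: F = m·a.
m = 0.933 kg; a = 0.515 m/s².
F = 0.4805 N
0.4805 N × (1 lbf / 4.448 N) = 0.1080 lbf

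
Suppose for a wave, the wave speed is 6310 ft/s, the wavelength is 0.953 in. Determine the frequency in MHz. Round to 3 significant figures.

0.0795 MHz

Rearranging v = f·λ for f: f = v/λ.
v = 6310 ft/s = 1923 m/s; λ = 0.953 in = 0.02421 m.
f = 79454 Hz
79454 Hz × (1 MHz / 1.000×10^6 Hz) = 0.07945 MHz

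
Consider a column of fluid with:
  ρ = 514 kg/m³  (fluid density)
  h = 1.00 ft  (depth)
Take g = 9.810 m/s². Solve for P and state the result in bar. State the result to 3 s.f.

P is given directly by: P = ρgh.
ρ = 514 kg/m³; h = 1.00 ft = 0.3048 m; g = 9.810 m/s².
P = 1537 Pa  (the unit combination reduces to kg/(m·s²) = Pa)
1537 Pa × (1 bar / 1.000×10^5 Pa) = 0.01537 bar

0.0154 bar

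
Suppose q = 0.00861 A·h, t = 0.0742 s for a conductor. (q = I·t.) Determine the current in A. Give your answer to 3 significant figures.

418 A

Rearranging: I = q/t.
q = 0.00861 A·h = 31.00 C; t = 0.0742 s.
I = 417.7 A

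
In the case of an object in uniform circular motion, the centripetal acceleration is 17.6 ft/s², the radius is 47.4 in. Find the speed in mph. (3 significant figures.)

Rearranging: v = √(a·r).
a = 17.6 ft/s² = 5.364 m/s²; r = 47.4 in = 1.204 m.
v = 2.541 m/s
2.541 m/s × (1 mph / 0.4470 m/s) = 5.685 mph

5.68 mph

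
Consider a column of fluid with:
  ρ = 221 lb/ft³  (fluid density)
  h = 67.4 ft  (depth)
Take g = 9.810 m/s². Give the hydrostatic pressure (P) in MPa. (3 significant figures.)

0.713 MPa

Directly: P = ρgh.
ρ = 221 lb/ft³ = 3540 kg/m³; h = 67.4 ft = 20.54 m; g = 9.810 m/s².
P = 7.134×10^5 Pa  (the unit combination reduces to kg/(m·s²) = Pa)
7.134×10^5 Pa × (1 MPa / 1.000×10^6 Pa) = 0.7134 MPa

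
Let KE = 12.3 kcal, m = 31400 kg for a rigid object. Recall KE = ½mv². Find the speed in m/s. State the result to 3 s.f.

Solving KE = ½mv² for v: v = √(2·KE/m).
KE = 12.3 kcal = 51463 J; m = 31400 kg.
v = 1.811 m/s

1.81 m/s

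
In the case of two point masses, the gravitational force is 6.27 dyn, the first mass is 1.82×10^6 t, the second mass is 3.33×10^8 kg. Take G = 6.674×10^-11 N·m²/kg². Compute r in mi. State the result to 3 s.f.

From Newton's law of gravitation: r = √(G·m₁m₂/F).
F = 6.27 dyn = 6.270×10^-5 N; m₁ = 1.82×10^6 t = 1.820×10^9 kg; m₂ = 3.33×10^8 kg; G = 6.674×10^-11 N·m²/kg².
r = 8.032×10^5 m
8.032×10^5 m × (1 mi / 1609 m) = 499.1 mi

499 mi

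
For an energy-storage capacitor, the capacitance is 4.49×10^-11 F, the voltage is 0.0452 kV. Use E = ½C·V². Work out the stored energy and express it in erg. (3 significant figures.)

E is given directly by: E = ½CV².
C = 4.49×10^-11 F; V = 0.0452 kV = 45.20 V.
E = 4.587×10^-8 J
4.587×10^-8 J × (1 erg / 1.000×10^-7 J) = 0.4587 erg

0.459 erg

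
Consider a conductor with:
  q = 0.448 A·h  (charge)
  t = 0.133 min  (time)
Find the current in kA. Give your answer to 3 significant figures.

0.202 kA

Rearranging: I = q/t.
q = 0.448 A·h = 1613 C; t = 0.133 min = 7.980 s.
I = 202.1 A
202.1 A × (1 kA / 1000 A) = 0.2021 kA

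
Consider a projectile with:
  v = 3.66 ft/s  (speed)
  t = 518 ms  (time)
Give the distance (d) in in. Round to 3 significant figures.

Solving v = d/t for d: d = v·t.
v = 3.66 ft/s = 1.116 m/s; t = 518 ms = 0.5180 s.
d = 0.5779 m
0.5779 m × (1 in / 0.02540 m) = 22.75 in

22.8 in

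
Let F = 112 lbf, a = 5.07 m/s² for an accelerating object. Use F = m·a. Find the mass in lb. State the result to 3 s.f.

Rearranging: m = F/a.
F = 112 lbf = 498.2 N; a = 5.07 m/s².
m = 98.26 kg
98.26 kg × (1 lb / 0.4536 kg) = 216.6 lb

217 lb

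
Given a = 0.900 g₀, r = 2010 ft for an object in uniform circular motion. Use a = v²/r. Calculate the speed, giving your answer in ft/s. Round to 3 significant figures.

241 ft/s

Solving a = v²/r for v: v = √(a·r).
a = 0.900 g₀ = 8.826 m/s²; r = 2010 ft = 612.6 m.
v = 73.53 m/s
73.53 m/s × (1 ft/s / 0.3048 m/s) = 241.3 ft/s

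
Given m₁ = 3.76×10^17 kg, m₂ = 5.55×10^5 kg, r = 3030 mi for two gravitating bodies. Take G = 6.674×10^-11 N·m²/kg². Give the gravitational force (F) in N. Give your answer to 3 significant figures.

0.586 N

F is given directly by: F = Gm₁m₂/r².
m₁ = 3.76×10^17 kg; m₂ = 5.55×10^5 kg; r = 3030 mi = 4.876×10^6 m; G = 6.674×10^-11 N·m²/kg².
F = 0.5857 N  (the unit combination reduces to kg·m/s² = N)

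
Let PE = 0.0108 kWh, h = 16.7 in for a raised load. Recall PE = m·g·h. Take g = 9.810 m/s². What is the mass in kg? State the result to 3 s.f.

9340 kg

Rearranging PE = m·g·h for m: m = PE/(g·h).
PE = 0.0108 kWh = 38880 J; h = 16.7 in = 0.4242 m; g = 9.810 m/s².
m = 9343 kg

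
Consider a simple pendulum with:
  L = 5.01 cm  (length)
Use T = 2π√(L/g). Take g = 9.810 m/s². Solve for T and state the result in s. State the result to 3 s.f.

0.449 s

Directly: T = 2π√(L/g).
L = 5.01 cm = 0.05010 m; g = 9.810 m/s².
T = 0.4490 s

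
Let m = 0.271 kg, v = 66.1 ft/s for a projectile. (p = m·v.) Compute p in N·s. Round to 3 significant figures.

Directly: p = mv.
m = 0.271 kg; v = 66.1 ft/s = 20.15 m/s.
p = 5.460 kg·m/s  (the unit combination reduces to kg·m/s = kg·m/s)
Since 1 N·s = 1 kg·m/s, 5.460 N·s.

5.46 N·s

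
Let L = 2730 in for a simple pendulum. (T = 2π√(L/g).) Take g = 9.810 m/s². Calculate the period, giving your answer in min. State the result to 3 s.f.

0.278 min

T is given directly by: T = 2π√(L/g).
L = 2730 in = 69.34 m; g = 9.810 m/s².
T = 16.70 s
16.70 s × (1 min / 60.00 s) = 0.2784 min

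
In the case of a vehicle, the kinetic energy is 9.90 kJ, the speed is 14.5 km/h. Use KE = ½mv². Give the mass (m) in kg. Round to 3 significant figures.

1220 kg

Rearranging KE = ½mv² for m: m = 2·KE/v².
KE = 9.90 kJ = 9900 J; v = 14.5 km/h = 4.028 m/s.
m = 1220 kg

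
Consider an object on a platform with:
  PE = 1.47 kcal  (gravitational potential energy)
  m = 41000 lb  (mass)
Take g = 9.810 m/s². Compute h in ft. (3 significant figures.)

Rearranging: h = PE/(m·g).
PE = 1.47 kcal = 6150 J; m = 41000 lb = 18597 kg; g = 9.810 m/s².
h = 0.03371 m
0.03371 m × (1 ft / 0.3048 m) = 0.1106 ft

0.111 ft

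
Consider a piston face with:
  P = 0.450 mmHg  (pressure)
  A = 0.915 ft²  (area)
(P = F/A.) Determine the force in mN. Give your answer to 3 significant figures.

Rearranging P = F/A for F: F = P·A.
P = 0.450 mmHg = 59.99 Pa; A = 0.915 ft² = 0.08501 m².
F = 5.100 N
5.100 N × (1 mN / 0.001000 N) = 5100 mN

5100 mN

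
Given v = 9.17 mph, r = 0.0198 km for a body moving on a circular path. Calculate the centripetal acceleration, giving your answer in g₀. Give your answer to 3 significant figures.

0.0865 g₀

a is given directly by: a = v²/r.
v = 9.17 mph = 4.099 m/s; r = 0.0198 km = 19.80 m.
a = 0.8487 m/s²
0.8487 m/s² × (1 g₀ / 9.807 m/s²) = 0.08655 g₀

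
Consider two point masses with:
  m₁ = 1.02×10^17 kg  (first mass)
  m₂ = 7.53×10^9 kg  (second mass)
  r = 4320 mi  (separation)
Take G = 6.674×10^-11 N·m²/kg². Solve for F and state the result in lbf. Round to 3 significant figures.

238 lbf

From Newton's law of gravitation: F = Gm₁m₂/r².
m₁ = 1.02×10^17 kg; m₂ = 7.53×10^9 kg; r = 4320 mi = 6.952×10^6 m; G = 6.674×10^-11 N·m²/kg².
F = 1061 N
1061 N × (1 lbf / 4.448 N) = 238.4 lbf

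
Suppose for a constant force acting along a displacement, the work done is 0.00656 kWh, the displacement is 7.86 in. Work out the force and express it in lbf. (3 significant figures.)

Rearranging W = F·d for F: F = W/d.
W = 0.00656 kWh = 23616 J; d = 7.86 in = 0.1996 m.
F = 1.183×10^5 N
1.183×10^5 N × (1 lbf / 4.448 N) = 26593 lbf

26600 lbf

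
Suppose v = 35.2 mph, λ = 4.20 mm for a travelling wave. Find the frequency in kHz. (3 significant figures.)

3.75 kHz

Rearranging v = f·λ for f: f = v/λ.
v = 35.2 mph = 15.74 m/s; λ = 4.20 mm = 0.004200 m.
f = 3747 Hz
3747 Hz × (1 kHz / 1000 Hz) = 3.747 kHz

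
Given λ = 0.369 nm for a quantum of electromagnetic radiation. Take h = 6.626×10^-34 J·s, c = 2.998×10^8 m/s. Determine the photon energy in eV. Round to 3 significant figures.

3360 eV

Directly: E = hc/λ.
λ = 0.369 nm = 3.690×10^-10 m; h = 6.626×10^-34 J·s; c = 2.998×10^8 m/s.
E = 5.383×10^-16 J  (the unit combination reduces to kg·m²/s² = J)
5.383×10^-16 J × (1 eV / 1.602×10^-19 J) = 3360 eV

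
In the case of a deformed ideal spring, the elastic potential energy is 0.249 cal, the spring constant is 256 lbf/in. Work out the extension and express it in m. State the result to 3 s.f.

0.00682 m

Rearranging U = ½k·x² for x: x = √(2U/k).
U = 0.249 cal = 1.042 J; k = 256 lbf/in = 44832 N/m.
x = 0.006817 m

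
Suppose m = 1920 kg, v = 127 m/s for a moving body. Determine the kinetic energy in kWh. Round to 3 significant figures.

Directly: KE = ½mv².
m = 1920 kg; v = 127 m/s.
KE = 1.548×10^7 J  (the unit combination reduces to kg·m²/s² = J)
1.548×10^7 J × (1 kWh / 3.600×10^6 J) = 4.301 kWh

4.30 kWh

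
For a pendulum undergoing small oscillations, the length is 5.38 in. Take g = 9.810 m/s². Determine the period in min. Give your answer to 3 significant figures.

Directly: T = 2π√(L/g).
L = 5.38 in = 0.1367 m; g = 9.810 m/s².
T = 0.7416 s
0.7416 s × (1 min / 60.00 s) = 0.01236 min

0.0124 min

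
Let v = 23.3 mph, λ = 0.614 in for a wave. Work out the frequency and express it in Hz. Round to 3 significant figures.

668 Hz

Rearranging v = f·λ for f: f = v/λ.
v = 23.3 mph = 10.42 m/s; λ = 0.614 in = 0.01560 m.
f = 667.9 Hz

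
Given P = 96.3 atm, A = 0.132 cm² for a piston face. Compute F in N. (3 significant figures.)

Rearranging: F = P·A.
P = 96.3 atm = 9.758×10^6 Pa; A = 0.132 cm² = 1.320×10^-5 m².
F = 128.8 N

129 N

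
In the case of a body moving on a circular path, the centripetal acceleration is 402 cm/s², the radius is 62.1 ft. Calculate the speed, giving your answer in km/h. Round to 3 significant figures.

31.4 km/h

Rearranging: v = √(a·r).
a = 402 cm/s² = 4.020 m/s²; r = 62.1 ft = 18.93 m.
v = 8.723 m/s
8.723 m/s × (1 km/h / 0.2778 m/s) = 31.40 km/h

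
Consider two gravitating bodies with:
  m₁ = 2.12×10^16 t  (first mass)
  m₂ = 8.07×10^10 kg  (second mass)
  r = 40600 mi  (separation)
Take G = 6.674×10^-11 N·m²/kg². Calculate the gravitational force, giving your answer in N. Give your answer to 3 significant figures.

26700 N

F is given directly by: F = Gm₁m₂/r².
m₁ = 2.12×10^16 t = 2.120×10^19 kg; m₂ = 8.07×10^10 kg; r = 40600 mi = 6.534×10^7 m; G = 6.674×10^-11 N·m²/kg².
F = 26745 N  (the unit combination reduces to kg·m/s² = N)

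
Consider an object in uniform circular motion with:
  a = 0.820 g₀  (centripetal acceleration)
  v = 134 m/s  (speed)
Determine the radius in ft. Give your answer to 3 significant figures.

Solving a = v²/r for r: r = v²/a.
a = 0.820 g₀ = 8.041 m/s²; v = 134 m/s.
r = 2233 m
2233 m × (1 ft / 0.3048 m) = 7326 ft

7330 ft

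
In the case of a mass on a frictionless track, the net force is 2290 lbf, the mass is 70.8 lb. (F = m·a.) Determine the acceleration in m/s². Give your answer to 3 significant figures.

From Newton's second law: a = F/m.
F = 2290 lbf = 10186 N; m = 70.8 lb = 32.11 kg.
a = 317.2 m/s²

317 m/s²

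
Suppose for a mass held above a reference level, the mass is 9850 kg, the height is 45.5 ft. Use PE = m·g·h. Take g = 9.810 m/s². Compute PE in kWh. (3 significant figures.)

Directly: PE = mgh.
m = 9850 kg; h = 45.5 ft = 13.87 m; g = 9.810 m/s².
PE = 1.340×10^6 J
1.340×10^6 J × (1 kWh / 3.600×10^6 J) = 0.3722 kWh

0.372 kWh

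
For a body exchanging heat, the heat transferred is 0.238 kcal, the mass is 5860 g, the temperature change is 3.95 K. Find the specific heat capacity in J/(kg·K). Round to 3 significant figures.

Rearranging: c = Q/(m·ΔT).
Q = 0.238 kcal = 995.8 J; m = 5860 g = 5.860 kg; ΔT = 3.95 K.
c = 43.02 J/(kg·K)

43.0 J/(kg·K)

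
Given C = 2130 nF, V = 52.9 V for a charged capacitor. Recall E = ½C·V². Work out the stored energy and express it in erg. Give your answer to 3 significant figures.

29800 erg

Directly: E = ½CV².
C = 2130 nF = 2.130×10^-6 F; V = 52.9 V.
E = 0.002980 J  (the unit combination reduces to kg·m²/s² = J)
0.002980 J × (1 erg / 1.000×10^-7 J) = 29803 erg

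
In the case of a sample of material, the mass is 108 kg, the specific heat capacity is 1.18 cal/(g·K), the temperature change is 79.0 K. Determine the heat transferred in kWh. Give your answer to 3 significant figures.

Q is given directly by: Q = mcΔT.
m = 108 kg; c = 1.18 cal/(g·K) = 4937 J/(kg·K); ΔT = 79.0 K.
Q = 4.212×10^7 J  (the unit combination reduces to kg·m²/s² = J)
4.212×10^7 J × (1 kWh / 3.600×10^6 J) = 11.70 kWh

11.7 kWh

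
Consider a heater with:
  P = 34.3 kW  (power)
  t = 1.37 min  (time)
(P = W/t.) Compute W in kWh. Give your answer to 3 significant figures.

0.783 kWh

Rearranging: W = P·t.
P = 34.3 kW = 34300 W; t = 1.37 min = 82.20 s.
W = 2.819×10^6 J
2.819×10^6 J × (1 kWh / 3.600×10^6 J) = 0.7832 kWh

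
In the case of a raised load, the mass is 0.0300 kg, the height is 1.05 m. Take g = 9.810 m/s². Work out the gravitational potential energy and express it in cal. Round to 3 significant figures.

0.0739 cal

PE is given directly by: PE = mgh.
m = 0.0300 kg; h = 1.05 m; g = 9.810 m/s².
PE = 0.3090 J
0.3090 J × (1 cal / 4.184 J) = 0.07386 cal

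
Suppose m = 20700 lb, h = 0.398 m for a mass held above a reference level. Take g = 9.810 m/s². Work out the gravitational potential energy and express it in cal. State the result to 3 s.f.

8760 cal

PE is given directly by: PE = mgh.
m = 20700 lb = 9389 kg; h = 0.398 m; g = 9.810 m/s².
PE = 36660 J  (the unit combination reduces to kg·m²/s² = J)
36660 J × (1 cal / 4.184 J) = 8762 cal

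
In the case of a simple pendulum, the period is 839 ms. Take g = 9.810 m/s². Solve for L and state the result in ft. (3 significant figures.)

Solving T = 2π√(L/g) for L: L = g·(T/2π)².
T = 839 ms = 0.8390 s; g = 9.810 m/s².
L = 0.1749 m
0.1749 m × (1 ft / 0.3048 m) = 0.5739 ft

0.574 ft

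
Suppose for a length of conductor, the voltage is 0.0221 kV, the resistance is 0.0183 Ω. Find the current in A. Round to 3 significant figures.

From Ohm's law: I = V/R.
V = 0.0221 kV = 22.10 V; R = 0.0183 Ω.
I = 1208 A

1210 A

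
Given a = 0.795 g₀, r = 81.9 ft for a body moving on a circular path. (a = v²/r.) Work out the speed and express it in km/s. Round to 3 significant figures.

Rearranging: v = √(a·r).
a = 0.795 g₀ = 7.796 m/s²; r = 81.9 ft = 24.96 m.
v = 13.95 m/s
13.95 m/s × (1 km/s / 1000 m/s) = 0.01395 km/s

0.0140 km/s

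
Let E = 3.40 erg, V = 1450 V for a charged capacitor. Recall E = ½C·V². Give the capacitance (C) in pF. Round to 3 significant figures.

Rearranging E = ½C·V² for C: C = 2E/V².
E = 3.40 erg = 3.400×10^-7 J; V = 1450 V.
C = 3.234×10^-13 F
3.234×10^-13 F × (1 pF / 1.000×10^-12 F) = 0.3234 pF

0.323 pF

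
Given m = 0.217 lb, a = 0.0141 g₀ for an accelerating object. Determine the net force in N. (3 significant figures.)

F is given directly by: F = m·a.
m = 0.217 lb = 0.09843 kg; a = 0.0141 g₀ = 0.1383 m/s².
F = 0.01361 N

0.0136 N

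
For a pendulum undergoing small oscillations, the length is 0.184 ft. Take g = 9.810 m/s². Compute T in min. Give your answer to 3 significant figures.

0.00792 min

Directly: T = 2π√(L/g).
L = 0.184 ft = 0.05608 m; g = 9.810 m/s².
T = 0.4751 s
0.4751 s × (1 min / 60.00 s) = 0.007918 min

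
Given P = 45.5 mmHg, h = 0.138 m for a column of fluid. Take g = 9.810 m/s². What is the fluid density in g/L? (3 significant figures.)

Solving P = ρ·g·h for ρ: ρ = P/(g·h).
P = 45.5 mmHg = 6066 Pa; h = 0.138 m; g = 9.810 m/s².
ρ = 4481 kg/m³
Since 1 g/L = 1 kg/m³, 4481 g/L.

4480 g/L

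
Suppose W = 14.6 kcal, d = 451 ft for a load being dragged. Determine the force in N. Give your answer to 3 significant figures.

444 N

Rearranging: F = W/d.
W = 14.6 kcal = 61086 J; d = 451 ft = 137.5 m.
F = 444.4 N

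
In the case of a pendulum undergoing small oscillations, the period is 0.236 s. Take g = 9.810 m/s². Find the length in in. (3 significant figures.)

Solving T = 2π√(L/g) for L: L = g·(T/2π)².
T = 0.236 s; g = 9.810 m/s².
L = 0.01384 m
0.01384 m × (1 in / 0.02540 m) = 0.5449 in

0.545 in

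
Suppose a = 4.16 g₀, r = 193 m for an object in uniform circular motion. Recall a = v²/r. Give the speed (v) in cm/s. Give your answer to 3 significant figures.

8870 cm/s

Rearranging: v = √(a·r).
a = 4.16 g₀ = 40.80 m/s²; r = 193 m.
v = 88.73 m/s
88.73 m/s × (1 cm/s / 0.01000 m/s) = 8873 cm/s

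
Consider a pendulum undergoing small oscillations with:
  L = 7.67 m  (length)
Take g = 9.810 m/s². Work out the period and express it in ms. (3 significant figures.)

Directly: T = 2π√(L/g).
L = 7.67 m; g = 9.810 m/s².
T = 5.556 s
5.556 s × (1 ms / 0.001000 s) = 5556 ms

5560 ms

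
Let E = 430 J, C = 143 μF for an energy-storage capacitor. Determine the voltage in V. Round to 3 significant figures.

2450 V

Solving E = ½C·V² for V: V = √(2E/C).
E = 430 J; C = 143 μF = 1.430×10^-4 F.
V = 2452 V  (the unit combination reduces to kg·m²/(A·s³) = V)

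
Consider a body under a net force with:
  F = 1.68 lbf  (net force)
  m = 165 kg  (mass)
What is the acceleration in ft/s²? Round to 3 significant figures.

Solving F = m·a for a: a = F/m.
F = 1.68 lbf = 7.473 N; m = 165 kg.
a = 0.04529 m/s²
0.04529 m/s² × (1 ft/s² / 0.3048 m/s²) = 0.1486 ft/s²

0.149 ft/s²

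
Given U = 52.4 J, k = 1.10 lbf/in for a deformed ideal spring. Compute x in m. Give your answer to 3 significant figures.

Rearranging U = ½k·x² for x: x = √(2U/k).
U = 52.4 J; k = 1.10 lbf/in = 192.6 N/m.
x = 0.7376 m

0.738 m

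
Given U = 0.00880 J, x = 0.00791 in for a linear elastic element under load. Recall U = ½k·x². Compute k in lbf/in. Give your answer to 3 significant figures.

2490 lbf/in

Rearranging: k = 2U/x².
U = 0.00880 J; x = 0.00791 in = 2.009×10^-4 m.
k = 4.360×10^5 N/m
4.360×10^5 N/m × (1 lbf/in / 175.1 N/m) = 2490 lbf/in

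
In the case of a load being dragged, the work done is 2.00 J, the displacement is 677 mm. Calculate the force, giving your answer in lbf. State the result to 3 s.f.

Rearranging W = F·d for F: F = W/d.
W = 2.00 J; d = 677 mm = 0.6770 m.
F = 2.954 N
2.954 N × (1 lbf / 4.448 N) = 0.6641 lbf

0.664 lbf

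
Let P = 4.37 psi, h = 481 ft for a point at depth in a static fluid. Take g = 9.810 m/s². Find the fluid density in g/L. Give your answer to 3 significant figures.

20.9 g/L

Rearranging: ρ = P/(g·h).
P = 4.37 psi = 30130 Pa; h = 481 ft = 146.6 m; g = 9.810 m/s².
ρ = 20.95 kg/m³
Since 1 g/L = 1 kg/m³, 20.95 g/L.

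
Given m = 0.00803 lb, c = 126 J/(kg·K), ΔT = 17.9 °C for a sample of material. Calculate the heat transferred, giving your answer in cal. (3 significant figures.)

1.96 cal

Directly: Q = mcΔT.
m = 0.00803 lb = 0.003642 kg; c = 126 J/(kg·K); ΔT = 17.9 °C = 17.90 K.
Q = 8.215 J
8.215 J × (1 cal / 4.184 J) = 1.963 cal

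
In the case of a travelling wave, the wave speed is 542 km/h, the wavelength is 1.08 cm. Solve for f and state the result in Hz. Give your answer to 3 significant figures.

Rearranging: f = v/λ.
v = 542 km/h = 150.6 m/s; λ = 1.08 cm = 0.01080 m.
f = 13940 Hz

13900 Hz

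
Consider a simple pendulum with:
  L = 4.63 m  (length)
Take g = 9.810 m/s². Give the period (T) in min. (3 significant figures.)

Directly: T = 2π√(L/g).
L = 4.63 m; g = 9.810 m/s².
T = 4.317 s
4.317 s × (1 min / 60.00 s) = 0.07194 min

0.0719 min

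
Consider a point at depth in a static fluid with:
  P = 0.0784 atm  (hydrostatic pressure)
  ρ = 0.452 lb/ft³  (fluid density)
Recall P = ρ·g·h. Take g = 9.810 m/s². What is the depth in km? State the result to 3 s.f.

Rearranging P = ρ·g·h for h: h = P/(ρ·g).
P = 0.0784 atm = 7944 Pa; ρ = 0.452 lb/ft³ = 7.240 kg/m³; g = 9.810 m/s².
h = 111.8 m
111.8 m × (1 km / 1000 m) = 0.1118 km

0.112 km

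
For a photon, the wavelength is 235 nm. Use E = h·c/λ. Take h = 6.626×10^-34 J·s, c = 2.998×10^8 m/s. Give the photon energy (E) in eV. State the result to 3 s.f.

5.28 eV

E is given directly by: E = hc/λ.
λ = 235 nm = 2.350×10^-7 m; h = 6.626×10^-34 J·s; c = 2.998×10^8 m/s.
E = 8.453×10^-19 J
8.453×10^-19 J × (1 eV / 1.602×10^-19 J) = 5.276 eV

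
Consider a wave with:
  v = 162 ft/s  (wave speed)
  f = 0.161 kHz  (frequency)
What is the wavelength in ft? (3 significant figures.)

1.01 ft

Rearranging v = f·λ for λ: λ = v/f.
v = 162 ft/s = 49.38 m/s; f = 0.161 kHz = 161.0 Hz.
λ = 0.3067 m
0.3067 m × (1 ft / 0.3048 m) = 1.006 ft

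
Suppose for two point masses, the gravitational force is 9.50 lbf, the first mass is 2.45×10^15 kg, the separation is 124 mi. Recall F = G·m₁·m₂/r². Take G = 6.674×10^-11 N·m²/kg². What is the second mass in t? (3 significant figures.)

10300 t

From Newton's law of gravitation: m₂ = F·r²/(G·m₁).
F = 9.50 lbf = 42.26 N; m₁ = 2.45×10^15 kg; r = 124 mi = 1.996×10^5 m; G = 6.674×10^-11 N·m²/kg².
m₂ = 1.029×10^7 kg
1.029×10^7 kg × (1 t / 1000 kg) = 10292 t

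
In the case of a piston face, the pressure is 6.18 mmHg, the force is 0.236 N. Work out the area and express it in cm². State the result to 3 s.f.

2.86 cm²

Rearranging P = F/A for A: A = F/P.
P = 6.18 mmHg = 823.9 Pa; F = 0.236 N.
A = 2.864×10^-4 m²
2.864×10^-4 m² × (1 cm² / 1.000×10^-4 m²) = 2.864 cm²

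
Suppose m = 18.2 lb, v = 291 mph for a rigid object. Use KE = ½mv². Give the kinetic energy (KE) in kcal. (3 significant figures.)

Directly: KE = ½mv².
m = 18.2 lb = 8.255 kg; v = 291 mph = 130.1 m/s.
KE = 69853 J
69853 J × (1 kcal / 4184 J) = 16.70 kcal

16.7 kcal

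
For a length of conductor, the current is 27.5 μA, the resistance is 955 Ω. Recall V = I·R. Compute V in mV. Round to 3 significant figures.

26.3 mV

Directly: V = IR.
I = 27.5 μA = 2.750×10^-5 A; R = 955 Ω.
V = 0.02626 V
0.02626 V × (1 mV / 0.001000 V) = 26.26 mV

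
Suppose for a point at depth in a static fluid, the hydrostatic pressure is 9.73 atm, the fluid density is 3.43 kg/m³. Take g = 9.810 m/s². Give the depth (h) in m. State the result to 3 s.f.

29300 m

Solving P = ρ·g·h for h: h = P/(ρ·g).
P = 9.73 atm = 9.859×10^5 Pa; ρ = 3.43 kg/m³; g = 9.810 m/s².
h = 29300 m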